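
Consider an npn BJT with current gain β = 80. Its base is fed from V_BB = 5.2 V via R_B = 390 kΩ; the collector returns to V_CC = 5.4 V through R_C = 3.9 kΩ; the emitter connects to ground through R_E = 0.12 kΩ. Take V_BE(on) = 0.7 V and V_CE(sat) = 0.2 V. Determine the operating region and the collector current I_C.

Assume active. Base-emitter loop: I_B = (V_BB − V_BE)/(R_B + (β+1)R_E) = (5.2 − 0.7)/(390 + 81×0.12) = 0.0113 mA.
I_C = β·I_B = 80×0.0113 = 0.901 mA.
V_CE = V_CC − I_C·R_C − I_E·R_E = 5.4 − 0.901×3.9 − 0.912×0.12 = 1.78 V > V_CE(sat), so the active-region assumption holds.

active; I_C ≈ 0.9 mA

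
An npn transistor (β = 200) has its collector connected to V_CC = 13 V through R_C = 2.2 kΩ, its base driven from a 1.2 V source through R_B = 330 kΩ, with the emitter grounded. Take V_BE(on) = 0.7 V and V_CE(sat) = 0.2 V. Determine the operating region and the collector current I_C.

Assume active. Base-emitter loop: I_B = (V_BB − V_BE)/R_B = (1.2 − 0.7)/330 = 0.00152 mA.
I_C = β·I_B = 200×0.00152 = 0.303 mA.
V_CE = V_CC − I_C·R_C = 13 − 0.303×2.2 = 12.3 V > V_CE(sat), so the active-region assumption holds.

active; I_C ≈ 0.3 mA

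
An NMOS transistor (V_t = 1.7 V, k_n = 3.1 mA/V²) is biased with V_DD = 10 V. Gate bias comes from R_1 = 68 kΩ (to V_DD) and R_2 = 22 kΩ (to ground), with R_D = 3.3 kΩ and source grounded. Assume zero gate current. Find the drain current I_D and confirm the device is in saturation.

V_G = V_DD·R_2/(R_1+R_2) = 10×22/90 = 2.44 V. With the source grounded, V_GS = V_G = 2.44 V.
Assume saturation: I_D = (k_n/2)(V_GS − V_t)² = (3.1/2)×(2.44 − 1.7)² = 1.55×0.744² = 0.859 mA.
V_DS = V_DD − I_D·R_D = 10 − 0.859×3.3 = 7.17 V.
Saturation requires V_DS ≥ V_GS − V_t = 0.744 V; 7.17 ≥ 0.744 ✓.

I_D ≈ 0.86 mA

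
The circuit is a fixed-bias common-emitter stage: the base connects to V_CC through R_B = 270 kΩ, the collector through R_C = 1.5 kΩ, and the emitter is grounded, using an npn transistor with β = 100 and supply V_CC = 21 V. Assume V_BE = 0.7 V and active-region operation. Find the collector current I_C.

Base loop: V_CC = I_B·R_B + V_BE, so I_B = (21 − 0.7)/270 kΩ = 0.0752 mA.
In the active region I_C = β·I_B = 100 × 0.0752 = 7.52 mA.
Collector loop: V_CE = V_CC − I_C·R_C = 21 − 7.52×1.5 = 9.72 V.
Since V_CE = 9.72 V > V_CE(sat) ≈ 0.2 V, the transistor is in the active region as assumed.

I_C ≈ 7.5 mA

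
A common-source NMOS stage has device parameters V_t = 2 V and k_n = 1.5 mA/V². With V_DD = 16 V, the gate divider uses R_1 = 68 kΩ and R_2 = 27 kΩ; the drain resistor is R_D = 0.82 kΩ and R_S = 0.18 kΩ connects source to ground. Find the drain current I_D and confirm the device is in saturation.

V_G = V_DD·R_2/(R_1+R_2) = 16×27/95 = 4.55 V.
Assume saturation: I_D = (k_n/2)(V_GS − V_t)² with V_GS = V_G − I_D·R_S = 4.55 − 0.18·I_D.
Substituting gives 0.0243·I_D² − 1.69·I_D + 4.87 = 0, with roots I_D = 3.01 or 66.4 mA.
The root I_D = 66.4 mA gives V_GS = -7.41 V ≤ V_t, so take I_D = 3.01 mA.
Then V_GS = 4 V and V_DS = V_DD − I_D(R_D+R_S) = 16 − 3.01×1 = 13 V.
Saturation requires V_DS ≥ V_GS − V_t = 2 V; 13 ≥ 2 ✓.

I_D ≈ 3 mA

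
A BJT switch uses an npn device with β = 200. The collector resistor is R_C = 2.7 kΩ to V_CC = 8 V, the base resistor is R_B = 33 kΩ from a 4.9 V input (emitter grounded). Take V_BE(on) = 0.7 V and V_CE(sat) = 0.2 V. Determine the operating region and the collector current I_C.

Assume active: I_B = (4.9 − 0.7)/33 = 0.127 mA, giving I_C = β·I_B = 25.5 mA.
But then V_CE = 8 − 25.5×2.7 = -60.7 V < V_CE(sat) = 0.2 V — impossible in the active region.
So the transistor is saturated. With V_CE = 0.2 V, I_C = (V_CC − 0.2)/R_C = 7.8/2.7 = 2.89 mA.
Check: β·I_B = 25.5 mA > I_C = 2.89 mA, confirming saturation.

saturation; I_C ≈ 2.9 mA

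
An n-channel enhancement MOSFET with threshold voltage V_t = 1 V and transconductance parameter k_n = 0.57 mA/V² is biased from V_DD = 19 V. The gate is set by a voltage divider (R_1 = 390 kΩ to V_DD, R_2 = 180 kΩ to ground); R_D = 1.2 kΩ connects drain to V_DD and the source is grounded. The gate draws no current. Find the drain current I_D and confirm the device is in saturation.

I_D ≈ 7.1 mA

V_G = V_DD·R_2/(R_1+R_2) = 19×180/570 = 6 V. With the source grounded, V_GS = V_G = 6 V.
Assume saturation: I_D = (k_n/2)(V_GS − V_t)² = (0.57/2)×(6 − 1)² = 0.285×5² = 7.12 mA.
V_DS = V_DD − I_D·R_D = 19 − 7.12×1.2 = 10.5 V.
Saturation requires V_DS ≥ V_GS − V_t = 5 V; 10.5 ≥ 5 ✓.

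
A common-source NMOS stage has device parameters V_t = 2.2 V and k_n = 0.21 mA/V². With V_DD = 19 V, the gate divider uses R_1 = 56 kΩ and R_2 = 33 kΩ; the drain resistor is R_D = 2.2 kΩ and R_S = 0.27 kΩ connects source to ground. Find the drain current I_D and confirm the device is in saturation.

V_G = V_DD·R_2/(R_1+R_2) = 19×33/89 = 7.04 V.
Assume saturation: I_D = (k_n/2)(V_GS − V_t)² with V_GS = V_G − I_D·R_S = 7.04 − 0.27·I_D.
Substituting gives 0.00765·I_D² − 1.27·I_D + 2.46 = 0, with roots I_D = 1.96 or 165 mA.
The root I_D = 165 mA gives V_GS = -37.4 V ≤ V_t, so take I_D = 1.96 mA.
Then V_GS = 6.52 V and V_DS = V_DD − I_D(R_D+R_S) = 19 − 1.96×2.47 = 14.2 V.
Saturation requires V_DS ≥ V_GS − V_t = 4.32 V; 14.2 ≥ 4.32 ✓.

I_D ≈ 2 mA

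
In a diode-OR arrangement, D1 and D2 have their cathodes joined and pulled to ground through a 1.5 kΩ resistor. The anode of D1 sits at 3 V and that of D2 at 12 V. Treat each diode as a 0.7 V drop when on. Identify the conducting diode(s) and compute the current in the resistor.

Only D2 conducts; I_R ≈ 7.5 mA

Assume both conduct. Then node N would need to be at both 3−0.7 = 2.3 V and 12−0.7 = 11.3 V, which is impossible.
Assume only D2 conducts: V_N = 12 − 0.7 = 11.3 V, so I_R = 11.3/1.5 = 7.53 mA.
Check D1: its anode-to-cathode voltage is 3 − 11.3 = -8.3 V < 0.7 V, so it is off. The assumption is consistent.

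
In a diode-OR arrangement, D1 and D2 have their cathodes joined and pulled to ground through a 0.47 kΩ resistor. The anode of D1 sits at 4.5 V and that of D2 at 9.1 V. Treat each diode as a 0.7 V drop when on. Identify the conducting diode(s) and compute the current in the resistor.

Only D2 conducts; I_R ≈ 18 mA

Assume both conduct. Then node N would need to be at both 4.5−0.7 = 3.8 V and 9.1−0.7 = 8.4 V, which is impossible.
Assume only D2 conducts: V_N = 9.1 − 0.7 = 8.4 V, so I_R = 8.4/0.47 = 17.9 mA.
Check D1: its anode-to-cathode voltage is 4.5 − 8.4 = -3.9 V < 0.7 V, so it is off. The assumption is consistent.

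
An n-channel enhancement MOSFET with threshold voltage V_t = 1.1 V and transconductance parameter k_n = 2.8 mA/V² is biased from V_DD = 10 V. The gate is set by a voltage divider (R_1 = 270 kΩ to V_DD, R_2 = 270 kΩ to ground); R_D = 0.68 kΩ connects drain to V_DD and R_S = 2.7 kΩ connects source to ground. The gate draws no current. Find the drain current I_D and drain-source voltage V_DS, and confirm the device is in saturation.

I_D ≈ 1.1 mA, V_DS ≈ 6.2 V

V_G = V_DD·R_2/(R_1+R_2) = 10×270/540 = 5 V.
Assume saturation: I_D = (k_n/2)(V_GS − V_t)² with V_GS = V_G − I_D·R_S = 5 − 2.7·I_D.
Substituting gives 10.2·I_D² − 30.5·I_D + 21.3 = 0, with roots I_D = 1.11 or 1.87 mA.
The root I_D = 1.87 mA gives V_GS = -0.0566 V ≤ V_t, so take I_D = 1.11 mA.
Then V_GS = 1.99 V and V_DS = V_DD − I_D(R_D+R_S) = 10 − 1.11×3.38 = 6.23 V.
Saturation requires V_DS ≥ V_GS − V_t = 0.892 V; 6.23 ≥ 0.892 ✓.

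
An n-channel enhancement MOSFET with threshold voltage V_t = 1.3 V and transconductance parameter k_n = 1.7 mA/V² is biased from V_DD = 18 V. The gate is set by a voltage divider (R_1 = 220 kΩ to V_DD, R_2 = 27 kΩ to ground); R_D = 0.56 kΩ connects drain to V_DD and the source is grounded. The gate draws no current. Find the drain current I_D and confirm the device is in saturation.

I_D ≈ 0.38 mA

V_G = V_DD·R_2/(R_1+R_2) = 18×27/247 = 1.97 V. With the source grounded, V_GS = V_G = 1.97 V.
Assume saturation: I_D = (k_n/2)(V_GS − V_t)² = (1.7/2)×(1.97 − 1.3)² = 0.85×0.668² = 0.379 mA.
V_DS = V_DD − I_D·R_D = 18 − 0.379×0.56 = 17.8 V.
Saturation requires V_DS ≥ V_GS − V_t = 0.668 V; 17.8 ≥ 0.668 ✓.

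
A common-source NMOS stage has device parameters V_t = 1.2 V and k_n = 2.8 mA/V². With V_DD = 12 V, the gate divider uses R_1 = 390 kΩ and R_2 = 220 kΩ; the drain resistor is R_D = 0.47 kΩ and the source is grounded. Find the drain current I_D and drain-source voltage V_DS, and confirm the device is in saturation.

V_G = V_DD·R_2/(R_1+R_2) = 12×220/610 = 4.33 V. With the source grounded, V_GS = V_G = 4.33 V.
Assume saturation: I_D = (k_n/2)(V_GS − V_t)² = (2.8/2)×(4.33 − 1.2)² = 1.4×3.13² = 13.7 mA.
V_DS = V_DD − I_D·R_D = 12 − 13.7×0.47 = 5.56 V.
Saturation requires V_DS ≥ V_GS − V_t = 3.13 V; 5.56 ≥ 3.13 ✓.

I_D ≈ 14 mA, V_DS ≈ 5.6 V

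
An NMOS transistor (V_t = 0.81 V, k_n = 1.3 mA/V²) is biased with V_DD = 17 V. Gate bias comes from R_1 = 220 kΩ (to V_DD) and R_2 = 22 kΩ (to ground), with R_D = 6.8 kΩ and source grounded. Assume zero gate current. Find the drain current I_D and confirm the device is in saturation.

V_G = V_DD·R_2/(R_1+R_2) = 17×22/242 = 1.55 V. With the source grounded, V_GS = V_G = 1.55 V.
Assume saturation: I_D = (k_n/2)(V_GS − V_t)² = (1.3/2)×(1.55 − 0.81)² = 0.65×0.735² = 0.352 mA.
V_DS = V_DD − I_D·R_D = 17 − 0.352×6.8 = 14.6 V.
Saturation requires V_DS ≥ V_GS − V_t = 0.735 V; 14.6 ≥ 0.735 ✓.

I_D ≈ 0.35 mA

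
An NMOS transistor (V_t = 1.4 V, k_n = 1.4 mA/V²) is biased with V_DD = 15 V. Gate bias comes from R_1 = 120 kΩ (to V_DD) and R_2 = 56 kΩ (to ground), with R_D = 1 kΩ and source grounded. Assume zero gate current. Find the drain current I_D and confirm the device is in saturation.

V_G = V_DD·R_2/(R_1+R_2) = 15×56/176 = 4.77 V. With the source grounded, V_GS = V_G = 4.77 V.
Assume saturation: I_D = (k_n/2)(V_GS − V_t)² = (1.4/2)×(4.77 − 1.4)² = 0.7×3.37² = 7.96 mA.
V_DS = V_DD − I_D·R_D = 15 − 7.96×1 = 7.04 V.
Saturation requires V_DS ≥ V_GS − V_t = 3.37 V; 7.04 ≥ 3.37 ✓.

I_D ≈ 8 mA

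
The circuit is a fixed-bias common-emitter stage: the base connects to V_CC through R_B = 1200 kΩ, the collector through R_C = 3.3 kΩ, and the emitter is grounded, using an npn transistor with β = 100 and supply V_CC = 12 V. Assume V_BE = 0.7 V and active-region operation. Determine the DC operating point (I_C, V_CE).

I_C ≈ 0.94 mA, V_CE ≈ 8.9 V

Base loop: V_CC = I_B·R_B + V_BE, so I_B = (12 − 0.7)/1200 kΩ = 0.00942 mA.
In the active region I_C = β·I_B = 100 × 0.00942 = 0.942 mA.
Collector loop: V_CE = V_CC − I_C·R_C = 12 − 0.942×3.3 = 8.89 V.
Since V_CE = 8.89 V > V_CE(sat) ≈ 0.2 V, the transistor is in the active region as assumed.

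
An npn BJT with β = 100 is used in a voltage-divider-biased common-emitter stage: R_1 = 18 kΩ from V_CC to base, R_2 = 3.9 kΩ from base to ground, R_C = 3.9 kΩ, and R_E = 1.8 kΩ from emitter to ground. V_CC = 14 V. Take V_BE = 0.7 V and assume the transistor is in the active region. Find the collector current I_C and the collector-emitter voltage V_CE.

Thevenize the base divider: V_Th = V_CC·R_2/(R_1+R_2) = 14×3.9/21.9 = 2.49 V, R_Th = R_1‖R_2 = 3.21 kΩ.
Base-emitter loop: V_Th = I_B·R_Th + V_BE + (β+1)I_B·R_E, so I_B = (2.49 − 0.7) / (3.21 + 101×1.8) = 0.00969 mA.
I_C = β·I_B = 100×0.00969 = 0.969 mA, and I_E = (β+1)I_B = 0.979 mA.
V_CE = V_CC − I_C·R_C − I_E·R_E = 14 − 0.969×3.9 − 0.979×1.8 = 8.46 V.
V_CE = 8.46 V > 0.2 V confirms active-region operation.

I_C ≈ 0.97 mA, V_CE ≈ 8.5 V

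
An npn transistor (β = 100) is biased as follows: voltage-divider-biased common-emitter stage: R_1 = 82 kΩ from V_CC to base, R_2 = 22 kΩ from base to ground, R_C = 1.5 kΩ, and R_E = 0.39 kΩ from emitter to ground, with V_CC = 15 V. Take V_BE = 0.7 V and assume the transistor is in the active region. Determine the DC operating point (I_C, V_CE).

I_C ≈ 4.4 mA, V_CE ≈ 6.7 V

Thevenize the base divider: V_Th = V_CC·R_2/(R_1+R_2) = 15×22/104 = 3.17 V, R_Th = R_1‖R_2 = 17.3 kΩ.
Base-emitter loop: V_Th = I_B·R_Th + V_BE + (β+1)I_B·R_E, so I_B = (3.17 − 0.7) / (17.3 + 101×0.39) = 0.0436 mA.
I_C = β·I_B = 100×0.0436 = 4.36 mA, and I_E = (β+1)I_B = 4.4 mA.
V_CE = V_CC − I_C·R_C − I_E·R_E = 15 − 4.36×1.5 − 4.4×0.39 = 6.74 V.
V_CE = 6.74 V > 0.2 V confirms active-region operation.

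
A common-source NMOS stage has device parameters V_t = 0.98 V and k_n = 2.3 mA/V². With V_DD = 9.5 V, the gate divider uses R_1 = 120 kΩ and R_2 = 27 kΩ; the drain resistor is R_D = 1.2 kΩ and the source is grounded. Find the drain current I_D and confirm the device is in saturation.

I_D ≈ 0.67 mA

V_G = V_DD·R_2/(R_1+R_2) = 9.5×27/147 = 1.74 V. With the source grounded, V_GS = V_G = 1.74 V.
Assume saturation: I_D = (k_n/2)(V_GS − V_t)² = (2.3/2)×(1.74 − 0.98)² = 1.15×0.765² = 0.673 mA.
V_DS = V_DD − I_D·R_D = 9.5 − 0.673×1.2 = 8.69 V.
Saturation requires V_DS ≥ V_GS − V_t = 0.765 V; 8.69 ≥ 0.765 ✓.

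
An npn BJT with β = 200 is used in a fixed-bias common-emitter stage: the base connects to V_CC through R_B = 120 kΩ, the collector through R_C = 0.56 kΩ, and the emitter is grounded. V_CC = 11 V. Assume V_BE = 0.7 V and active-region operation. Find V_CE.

Base loop: V_CC = I_B·R_B + V_BE, so I_B = (11 − 0.7)/120 kΩ = 0.0858 mA.
In the active region I_C = β·I_B = 200 × 0.0858 = 17.2 mA.
Collector loop: V_CE = V_CC − I_C·R_C = 11 − 17.2×0.56 = 1.39 V.
Since V_CE = 1.39 V > V_CE(sat) ≈ 0.2 V, the transistor is in the active region as assumed.

V_CE ≈ 1.4 V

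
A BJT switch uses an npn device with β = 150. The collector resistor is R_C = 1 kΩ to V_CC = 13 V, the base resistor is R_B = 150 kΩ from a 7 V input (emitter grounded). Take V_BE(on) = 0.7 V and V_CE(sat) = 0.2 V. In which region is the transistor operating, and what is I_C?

active; I_C ≈ 6.3 mA

Assume active. Base-emitter loop: I_B = (V_BB − V_BE)/R_B = (7 − 0.7)/150 = 0.042 mA.
I_C = β·I_B = 150×0.042 = 6.3 mA.
V_CE = V_CC − I_C·R_C = 13 − 6.3×1 = 6.7 V > V_CE(sat), so the active-region assumption holds.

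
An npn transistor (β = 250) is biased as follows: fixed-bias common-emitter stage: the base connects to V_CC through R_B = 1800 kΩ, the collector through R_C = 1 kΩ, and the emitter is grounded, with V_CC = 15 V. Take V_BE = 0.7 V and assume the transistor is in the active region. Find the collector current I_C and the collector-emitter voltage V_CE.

Base loop: V_CC = I_B·R_B + V_BE, so I_B = (15 − 0.7)/1800 kΩ = 0.00794 mA.
In the active region I_C = β·I_B = 250 × 0.00794 = 1.99 mA.
Collector loop: V_CE = V_CC − I_C·R_C = 15 − 1.99×1 = 13 V.
Since V_CE = 13 V > V_CE(sat) ≈ 0.2 V, the transistor is in the active region as assumed.

I_C ≈ 2 mA, V_CE ≈ 13 V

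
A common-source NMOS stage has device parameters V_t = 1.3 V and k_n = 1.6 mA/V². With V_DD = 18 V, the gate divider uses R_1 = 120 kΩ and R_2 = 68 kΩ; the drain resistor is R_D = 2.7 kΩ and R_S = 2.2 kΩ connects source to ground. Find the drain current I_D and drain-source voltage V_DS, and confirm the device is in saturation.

V_G = V_DD·R_2/(R_1+R_2) = 18×68/188 = 6.51 V.
Assume saturation: I_D = (k_n/2)(V_GS − V_t)² with V_GS = V_G − I_D·R_S = 6.51 − 2.2·I_D.
Substituting gives 3.87·I_D² − 19.3·I_D + 21.7 = 0, with roots I_D = 1.7 or 3.29 mA.
The root I_D = 3.29 mA gives V_GS = -0.728 V ≤ V_t, so take I_D = 1.7 mA.
Then V_GS = 2.76 V and V_DS = V_DD − I_D(R_D+R_S) = 18 − 1.7×4.9 = 9.65 V.
Saturation requires V_DS ≥ V_GS − V_t = 1.46 V; 9.65 ≥ 1.46 ✓.

I_D ≈ 1.7 mA, V_DS ≈ 9.6 V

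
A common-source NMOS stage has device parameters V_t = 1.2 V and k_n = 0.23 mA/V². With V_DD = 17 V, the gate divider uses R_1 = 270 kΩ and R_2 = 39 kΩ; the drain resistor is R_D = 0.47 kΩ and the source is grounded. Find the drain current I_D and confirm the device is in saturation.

V_G = V_DD·R_2/(R_1+R_2) = 17×39/309 = 2.15 V. With the source grounded, V_GS = V_G = 2.15 V.
Assume saturation: I_D = (k_n/2)(V_GS − V_t)² = (0.23/2)×(2.15 − 1.2)² = 0.115×0.946² = 0.103 mA.
V_DS = V_DD − I_D·R_D = 17 − 0.103×0.47 = 17 V.
Saturation requires V_DS ≥ V_GS − V_t = 0.946 V; 17 ≥ 0.946 ✓.

I_D ≈ 0.1 mA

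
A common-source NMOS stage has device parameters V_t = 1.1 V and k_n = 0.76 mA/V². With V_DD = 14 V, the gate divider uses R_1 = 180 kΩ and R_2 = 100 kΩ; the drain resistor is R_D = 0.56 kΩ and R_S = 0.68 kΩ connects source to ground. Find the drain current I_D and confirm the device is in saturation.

V_G = V_DD·R_2/(R_1+R_2) = 14×100/280 = 5 V.
Assume saturation: I_D = (k_n/2)(V_GS − V_t)² with V_GS = V_G − I_D·R_S = 5 − 0.68·I_D.
Substituting gives 0.176·I_D² − 3.02·I_D + 5.78 = 0, with roots I_D = 2.2 or 15 mA.
The root I_D = 15 mA gives V_GS = -5.18 V ≤ V_t, so take I_D = 2.2 mA.
Then V_GS = 3.51 V and V_DS = V_DD − I_D(R_D+R_S) = 14 − 2.2×1.24 = 11.3 V.
Saturation requires V_DS ≥ V_GS − V_t = 2.41 V; 11.3 ≥ 2.41 ✓.

I_D ≈ 2.2 mA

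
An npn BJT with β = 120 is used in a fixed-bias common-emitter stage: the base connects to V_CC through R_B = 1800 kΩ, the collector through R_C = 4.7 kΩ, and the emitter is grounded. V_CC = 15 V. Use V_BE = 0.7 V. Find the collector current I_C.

I_C ≈ 0.95 mA

Base loop: V_CC = I_B·R_B + V_BE, so I_B = (15 − 0.7)/1800 kΩ = 0.00794 mA.
In the active region I_C = β·I_B = 120 × 0.00794 = 0.953 mA.
Collector loop: V_CE = V_CC − I_C·R_C = 15 − 0.953×4.7 = 10.5 V.
Since V_CE = 10.5 V > V_CE(sat) ≈ 0.2 V, the transistor is in the active region as assumed.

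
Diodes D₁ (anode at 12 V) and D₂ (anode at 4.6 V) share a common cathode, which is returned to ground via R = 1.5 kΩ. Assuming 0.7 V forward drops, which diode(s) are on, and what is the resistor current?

Only D₁ conducts; I_R ≈ 7.5 mA

Assume both conduct. Then node N would need to be at both 12−0.7 = 11.3 V and 4.6−0.7 = 3.9 V, which is impossible.
Assume only D₁ conducts: V_N = 12 − 0.7 = 11.3 V, so I_R = 11.3/1.5 = 7.53 mA.
Check D₂: its anode-to-cathode voltage is 4.6 − 11.3 = -6.7 V < 0.7 V, so it is off. The assumption is consistent.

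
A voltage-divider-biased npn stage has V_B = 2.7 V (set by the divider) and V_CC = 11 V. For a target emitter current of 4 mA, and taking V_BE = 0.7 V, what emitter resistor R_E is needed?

R_E ≈ 0.5 kΩ

V_E = V_B − V_BE = 2.7 − 0.7 = 2 V.
R_E = V_E / I_E = 2 / 4 = 0.5 kΩ.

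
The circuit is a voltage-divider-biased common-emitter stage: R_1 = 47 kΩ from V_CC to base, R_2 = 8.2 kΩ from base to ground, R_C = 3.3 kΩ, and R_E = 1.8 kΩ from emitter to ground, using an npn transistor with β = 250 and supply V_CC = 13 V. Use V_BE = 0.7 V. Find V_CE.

V_CE ≈ 9.6 V

Thevenize the base divider: V_Th = V_CC·R_2/(R_1+R_2) = 13×8.2/55.2 = 1.93 V, R_Th = R_1‖R_2 = 6.98 kΩ.
Base-emitter loop: V_Th = I_B·R_Th + V_BE + (β+1)I_B·R_E, so I_B = (1.93 − 0.7) / (6.98 + 251×1.8) = 0.00268 mA.
I_C = β·I_B = 250×0.00268 = 0.671 mA, and I_E = (β+1)I_B = 0.674 mA.
V_CE = V_CC − I_C·R_C − I_E·R_E = 13 − 0.671×3.3 − 0.674×1.8 = 9.57 V.
V_CE = 9.57 V > 0.2 V confirms active-region operation.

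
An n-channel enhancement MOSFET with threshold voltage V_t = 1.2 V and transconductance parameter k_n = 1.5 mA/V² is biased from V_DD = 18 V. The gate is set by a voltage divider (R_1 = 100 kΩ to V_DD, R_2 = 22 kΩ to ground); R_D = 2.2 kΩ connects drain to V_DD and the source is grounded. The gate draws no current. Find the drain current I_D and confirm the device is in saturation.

V_G = V_DD·R_2/(R_1+R_2) = 18×22/122 = 3.25 V. With the source grounded, V_GS = V_G = 3.25 V.
Assume saturation: I_D = (k_n/2)(V_GS − V_t)² = (1.5/2)×(3.25 − 1.2)² = 0.75×2.05² = 3.14 mA.
V_DS = V_DD − I_D·R_D = 18 − 3.14×2.2 = 11.1 V.
Saturation requires V_DS ≥ V_GS − V_t = 2.05 V; 11.1 ≥ 2.05 ✓.

I_D ≈ 3.1 mA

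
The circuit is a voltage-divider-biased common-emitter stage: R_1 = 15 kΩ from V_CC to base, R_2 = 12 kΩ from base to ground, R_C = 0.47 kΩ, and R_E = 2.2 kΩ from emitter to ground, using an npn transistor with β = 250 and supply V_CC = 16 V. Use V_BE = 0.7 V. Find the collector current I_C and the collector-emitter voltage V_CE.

Thevenize the base divider: V_Th = V_CC·R_2/(R_1+R_2) = 16×12/27 = 7.11 V, R_Th = R_1‖R_2 = 6.67 kΩ.
Base-emitter loop: V_Th = I_B·R_Th + V_BE + (β+1)I_B·R_E, so I_B = (7.11 − 0.7) / (6.67 + 251×2.2) = 0.0115 mA.
I_C = β·I_B = 250×0.0115 = 2.87 mA, and I_E = (β+1)I_B = 2.88 mA.
V_CE = V_CC − I_C·R_C − I_E·R_E = 16 − 2.87×0.47 − 2.88×2.2 = 8.32 V.
V_CE = 8.32 V > 0.2 V confirms active-region operation.

I_C ≈ 2.9 mA, V_CE ≈ 8.3 V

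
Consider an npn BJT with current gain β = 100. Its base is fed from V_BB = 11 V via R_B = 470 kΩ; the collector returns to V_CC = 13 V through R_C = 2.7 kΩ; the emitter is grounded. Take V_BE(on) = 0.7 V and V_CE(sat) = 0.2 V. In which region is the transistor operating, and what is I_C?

Assume active. Base-emitter loop: I_B = (V_BB − V_BE)/R_B = (11 − 0.7)/470 = 0.0219 mA.
I_C = β·I_B = 100×0.0219 = 2.19 mA.
V_CE = V_CC − I_C·R_C = 13 − 2.19×2.7 = 7.08 V > V_CE(sat), so the active-region assumption holds.

active; I_C ≈ 2.2 mA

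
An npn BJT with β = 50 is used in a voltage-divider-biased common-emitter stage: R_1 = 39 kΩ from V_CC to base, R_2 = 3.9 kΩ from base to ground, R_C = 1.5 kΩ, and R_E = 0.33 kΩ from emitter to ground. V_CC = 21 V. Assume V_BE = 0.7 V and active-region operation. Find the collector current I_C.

I_C ≈ 3 mA

Thevenize the base divider: V_Th = V_CC·R_2/(R_1+R_2) = 21×3.9/42.9 = 1.91 V, R_Th = R_1‖R_2 = 3.55 kΩ.
Base-emitter loop: V_Th = I_B·R_Th + V_BE + (β+1)I_B·R_E, so I_B = (1.91 − 0.7) / (3.55 + 51×0.33) = 0.0593 mA.
I_C = β·I_B = 50×0.0593 = 2.97 mA, and I_E = (β+1)I_B = 3.03 mA.
V_CE = V_CC − I_C·R_C − I_E·R_E = 21 − 2.97×1.5 − 3.03×0.33 = 15.6 V.
V_CE = 15.6 V > 0.2 V confirms active-region operation.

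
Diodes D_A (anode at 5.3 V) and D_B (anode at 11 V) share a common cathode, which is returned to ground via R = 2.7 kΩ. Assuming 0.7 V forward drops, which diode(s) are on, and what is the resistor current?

Only D_B conducts; I_R ≈ 3.8 mA

Assume both conduct. Then node N would need to be at both 5.3−0.7 = 4.6 V and 11−0.7 = 10.3 V, which is impossible.
Assume only D_B conducts: V_N = 11 − 0.7 = 10.3 V, so I_R = 10.3/2.7 = 3.81 mA.
Check D_A: its anode-to-cathode voltage is 5.3 − 10.3 = -5 V < 0.7 V, so it is off. The assumption is consistent.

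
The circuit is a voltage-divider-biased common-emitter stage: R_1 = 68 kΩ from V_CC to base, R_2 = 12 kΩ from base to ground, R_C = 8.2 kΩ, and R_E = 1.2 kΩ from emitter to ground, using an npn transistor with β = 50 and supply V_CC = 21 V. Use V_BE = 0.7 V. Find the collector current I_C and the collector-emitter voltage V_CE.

Thevenize the base divider: V_Th = V_CC·R_2/(R_1+R_2) = 21×12/80 = 3.15 V, R_Th = R_1‖R_2 = 10.2 kΩ.
Base-emitter loop: V_Th = I_B·R_Th + V_BE + (β+1)I_B·R_E, so I_B = (3.15 − 0.7) / (10.2 + 51×1.2) = 0.0343 mA.
I_C = β·I_B = 50×0.0343 = 1.72 mA, and I_E = (β+1)I_B = 1.75 mA.
V_CE = V_CC − I_C·R_C − I_E·R_E = 21 − 1.72×8.2 − 1.75×1.2 = 4.83 V.
V_CE = 4.83 V > 0.2 V confirms active-region operation.

I_C ≈ 1.7 mA, V_CE ≈ 4.8 V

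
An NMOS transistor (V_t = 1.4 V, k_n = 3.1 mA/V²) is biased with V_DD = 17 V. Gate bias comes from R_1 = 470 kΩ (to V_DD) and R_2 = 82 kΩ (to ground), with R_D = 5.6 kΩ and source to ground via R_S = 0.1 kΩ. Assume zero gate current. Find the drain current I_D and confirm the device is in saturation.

V_G = V_DD·R_2/(R_1+R_2) = 17×82/552 = 2.53 V.
Assume saturation: I_D = (k_n/2)(V_GS − V_t)² with V_GS = V_G − I_D·R_S = 2.53 − 0.1·I_D.
Substituting gives 0.0155·I_D² − 1.35·I_D + 1.96 = 0, with roots I_D = 1.48 or 85.5 mA.
The root I_D = 85.5 mA gives V_GS = -6.03 V ≤ V_t, so take I_D = 1.48 mA.
Then V_GS = 2.38 V and V_DS = V_DD − I_D(R_D+R_S) = 17 − 1.48×5.7 = 8.56 V.
Saturation requires V_DS ≥ V_GS − V_t = 0.977 V; 8.56 ≥ 0.977 ✓.

I_D ≈ 1.5 mA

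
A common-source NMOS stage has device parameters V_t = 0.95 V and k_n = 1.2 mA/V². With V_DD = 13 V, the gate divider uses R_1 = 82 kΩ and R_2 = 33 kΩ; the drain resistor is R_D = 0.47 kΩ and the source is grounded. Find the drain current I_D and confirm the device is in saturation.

I_D ≈ 4.6 mA

V_G = V_DD·R_2/(R_1+R_2) = 13×33/115 = 3.73 V. With the source grounded, V_GS = V_G = 3.73 V.
Assume saturation: I_D = (k_n/2)(V_GS − V_t)² = (1.2/2)×(3.73 − 0.95)² = 0.6×2.78² = 4.64 mA.
V_DS = V_DD − I_D·R_D = 13 − 4.64×0.47 = 10.8 V.
Saturation requires V_DS ≥ V_GS − V_t = 2.78 V; 10.8 ≥ 2.78 ✓.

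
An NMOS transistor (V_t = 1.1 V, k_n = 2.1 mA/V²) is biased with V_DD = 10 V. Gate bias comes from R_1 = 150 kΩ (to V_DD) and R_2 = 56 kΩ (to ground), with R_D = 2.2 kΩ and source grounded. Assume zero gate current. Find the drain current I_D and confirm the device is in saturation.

I_D ≈ 2.8 mA

V_G = V_DD·R_2/(R_1+R_2) = 10×56/206 = 2.72 V. With the source grounded, V_GS = V_G = 2.72 V.
Assume saturation: I_D = (k_n/2)(V_GS − V_t)² = (2.1/2)×(2.72 − 1.1)² = 1.05×1.62² = 2.75 mA.
V_DS = V_DD − I_D·R_D = 10 − 2.75×2.2 = 3.95 V.
Saturation requires V_DS ≥ V_GS − V_t = 1.62 V; 3.95 ≥ 1.62 ✓.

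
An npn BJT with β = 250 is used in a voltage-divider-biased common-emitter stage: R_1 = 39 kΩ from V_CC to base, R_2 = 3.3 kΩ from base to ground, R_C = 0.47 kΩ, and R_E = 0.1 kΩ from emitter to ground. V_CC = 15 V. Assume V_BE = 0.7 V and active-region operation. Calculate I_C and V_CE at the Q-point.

Thevenize the base divider: V_Th = V_CC·R_2/(R_1+R_2) = 15×3.3/42.3 = 1.17 V, R_Th = R_1‖R_2 = 3.04 kΩ.
Base-emitter loop: V_Th = I_B·R_Th + V_BE + (β+1)I_B·R_E, so I_B = (1.17 − 0.7) / (3.04 + 251×0.1) = 0.0167 mA.
I_C = β·I_B = 250×0.0167 = 4.18 mA, and I_E = (β+1)I_B = 4.19 mA.
V_CE = V_CC − I_C·R_C − I_E·R_E = 15 − 4.18×0.47 − 4.19×0.1 = 12.6 V.
V_CE = 12.6 V > 0.2 V confirms active-region operation.

I_C ≈ 4.2 mA, V_CE ≈ 13 V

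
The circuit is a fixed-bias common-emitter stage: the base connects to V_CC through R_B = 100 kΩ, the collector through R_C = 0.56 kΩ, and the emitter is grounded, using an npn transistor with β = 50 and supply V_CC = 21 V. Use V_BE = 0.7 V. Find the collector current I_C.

Base loop: V_CC = I_B·R_B + V_BE, so I_B = (21 − 0.7)/100 kΩ = 0.203 mA.
In the active region I_C = β·I_B = 50 × 0.203 = 10.2 mA.
Collector loop: V_CE = V_CC − I_C·R_C = 21 − 10.2×0.56 = 15.3 V.
Since V_CE = 15.3 V > V_CE(sat) ≈ 0.2 V, the transistor is in the active region as assumed.

I_C ≈ 10 mA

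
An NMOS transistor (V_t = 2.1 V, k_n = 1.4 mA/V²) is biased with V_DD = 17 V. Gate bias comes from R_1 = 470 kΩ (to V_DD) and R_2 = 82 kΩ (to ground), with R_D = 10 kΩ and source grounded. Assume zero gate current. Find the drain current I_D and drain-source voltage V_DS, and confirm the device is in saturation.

I_D ≈ 0.13 mA, V_DS ≈ 16 V

V_G = V_DD·R_2/(R_1+R_2) = 17×82/552 = 2.53 V. With the source grounded, V_GS = V_G = 2.53 V.
Assume saturation: I_D = (k_n/2)(V_GS − V_t)² = (1.4/2)×(2.53 − 2.1)² = 0.7×0.425² = 0.127 mA.
V_DS = V_DD − I_D·R_D = 17 − 0.127×10 = 15.7 V.
Saturation requires V_DS ≥ V_GS − V_t = 0.425 V; 15.7 ≥ 0.425 ✓.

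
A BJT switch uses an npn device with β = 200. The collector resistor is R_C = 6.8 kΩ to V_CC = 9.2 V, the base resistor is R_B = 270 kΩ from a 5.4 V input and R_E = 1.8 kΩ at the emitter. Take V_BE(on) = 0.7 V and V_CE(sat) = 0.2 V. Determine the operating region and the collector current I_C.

saturation; I_C ≈ 1 mA

Assume active: I_B = (5.4 − 0.7)/(270 + 201×1.8) = 0.00744 mA, I_C = β·I_B = 1.49 mA.
Then V_CE = 9.2 − 1.49×6.8 − 1.5×1.8 = -3.61 V < 0.2 V — the active assumption fails.
Re-solve with V_CE = 0.2 V. KCL at the emitter: V_E/R_E = (V_BB−0.7−V_E)/R_B + (V_CC−0.2−V_E)/R_C, giving V_E = 1.9 V.
I_C = (V_CC − 0.2 − V_E)/R_C = (9 − 1.9)/6.8 = 1.04 mA.
Check: I_B = (4.7 − 1.9)/270 = 0.0104 mA, and β·I_B = 2.08 mA > I_C, confirming saturation.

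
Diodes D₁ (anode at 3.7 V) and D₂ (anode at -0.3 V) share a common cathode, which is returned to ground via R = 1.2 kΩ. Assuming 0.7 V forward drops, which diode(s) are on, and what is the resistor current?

Assume both conduct. Then node N would need to be at both 3.7−0.7 = 3 V and -0.3−0.7 = -1 V, which is impossible.
Assume only D₁ conducts: V_N = 3.7 − 0.7 = 3 V, so I_R = 3/1.2 = 2.5 mA.
Check D₂: its anode-to-cathode voltage is -0.3 − 3 = -3.3 V < 0.7 V, so it is off. The assumption is consistent.

Only D₁ conducts; I_R ≈ 2.5 mA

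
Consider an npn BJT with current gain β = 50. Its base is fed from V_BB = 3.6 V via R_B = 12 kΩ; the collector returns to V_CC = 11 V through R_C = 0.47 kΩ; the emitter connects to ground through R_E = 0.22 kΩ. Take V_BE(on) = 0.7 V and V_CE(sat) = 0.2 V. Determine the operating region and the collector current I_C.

Assume active. Base-emitter loop: I_B = (V_BB − V_BE)/(R_B + (β+1)R_E) = (3.6 − 0.7)/(12 + 51×0.22) = 0.125 mA.
I_C = β·I_B = 50×0.125 = 6.24 mA.
V_CE = V_CC − I_C·R_C − I_E·R_E = 11 − 6.24×0.47 − 6.37×0.22 = 6.66 V > V_CE(sat), so the active-region assumption holds.

active; I_C ≈ 6.2 mA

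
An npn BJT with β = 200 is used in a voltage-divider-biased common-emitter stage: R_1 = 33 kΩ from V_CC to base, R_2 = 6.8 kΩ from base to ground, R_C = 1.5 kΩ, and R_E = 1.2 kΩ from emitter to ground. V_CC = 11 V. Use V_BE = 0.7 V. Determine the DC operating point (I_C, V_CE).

I_C ≈ 0.96 mA, V_CE ≈ 8.4 V

Thevenize the base divider: V_Th = V_CC·R_2/(R_1+R_2) = 11×6.8/39.8 = 1.88 V, R_Th = R_1‖R_2 = 5.64 kΩ.
Base-emitter loop: V_Th = I_B·R_Th + V_BE + (β+1)I_B·R_E, so I_B = (1.88 − 0.7) / (5.64 + 201×1.2) = 0.00478 mA.
I_C = β·I_B = 200×0.00478 = 0.956 mA, and I_E = (β+1)I_B = 0.96 mA.
V_CE = V_CC − I_C·R_C − I_E·R_E = 11 − 0.956×1.5 − 0.96×1.2 = 8.41 V.
V_CE = 8.41 V > 0.2 V confirms active-region operation.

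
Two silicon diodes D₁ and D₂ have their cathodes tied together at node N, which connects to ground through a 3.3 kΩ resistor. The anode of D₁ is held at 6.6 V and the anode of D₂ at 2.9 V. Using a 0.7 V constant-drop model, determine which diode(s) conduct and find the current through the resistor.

Assume both conduct. Then node N would need to be at both 6.6−0.7 = 5.9 V and 2.9−0.7 = 2.2 V, which is impossible.
Assume only D₁ conducts: V_N = 6.6 − 0.7 = 5.9 V, so I_R = 5.9/3.3 = 1.79 mA.
Check D₂: its anode-to-cathode voltage is 2.9 − 5.9 = -3 V < 0.7 V, so it is off. The assumption is consistent.

Only D₁ conducts; I_R ≈ 1.8 mA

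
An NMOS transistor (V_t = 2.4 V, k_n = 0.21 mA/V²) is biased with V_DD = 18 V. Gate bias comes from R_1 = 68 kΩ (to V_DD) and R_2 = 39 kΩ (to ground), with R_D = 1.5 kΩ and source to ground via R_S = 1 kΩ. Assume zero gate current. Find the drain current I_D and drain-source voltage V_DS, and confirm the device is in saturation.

V_G = V_DD·R_2/(R_1+R_2) = 18×39/107 = 6.56 V.
Assume saturation: I_D = (k_n/2)(V_GS − V_t)² with V_GS = V_G − I_D·R_S = 6.56 − 1·I_D.
Substituting gives 0.105·I_D² − 1.87·I_D + 1.82 = 0, with roots I_D = 1.03 or 16.8 mA.
The root I_D = 16.8 mA gives V_GS = -10.3 V ≤ V_t, so take I_D = 1.03 mA.
Then V_GS = 5.53 V and V_DS = V_DD − I_D(R_D+R_S) = 18 − 1.03×2.5 = 15.4 V.
Saturation requires V_DS ≥ V_GS − V_t = 3.13 V; 15.4 ≥ 3.13 ✓.

I_D ≈ 1 mA, V_DS ≈ 15 V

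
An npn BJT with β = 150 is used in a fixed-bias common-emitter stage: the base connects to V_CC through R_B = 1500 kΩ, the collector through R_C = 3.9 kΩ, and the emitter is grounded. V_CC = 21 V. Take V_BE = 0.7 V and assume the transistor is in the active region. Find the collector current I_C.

Base loop: V_CC = I_B·R_B + V_BE, so I_B = (21 − 0.7)/1500 kΩ = 0.0135 mA.
In the active region I_C = β·I_B = 150 × 0.0135 = 2.03 mA.
Collector loop: V_CE = V_CC − I_C·R_C = 21 − 2.03×3.9 = 13.1 V.
Since V_CE = 13.1 V > V_CE(sat) ≈ 0.2 V, the transistor is in the active region as assumed.

I_C ≈ 2 mA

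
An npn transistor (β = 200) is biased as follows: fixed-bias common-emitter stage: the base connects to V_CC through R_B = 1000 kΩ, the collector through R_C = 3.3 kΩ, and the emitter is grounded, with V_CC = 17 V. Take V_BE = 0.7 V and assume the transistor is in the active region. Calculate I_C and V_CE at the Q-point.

Base loop: V_CC = I_B·R_B + V_BE, so I_B = (17 − 0.7)/1000 kΩ = 0.0163 mA.
In the active region I_C = β·I_B = 200 × 0.0163 = 3.26 mA.
Collector loop: V_CE = V_CC − I_C·R_C = 17 − 3.26×3.3 = 6.24 V.
Since V_CE = 6.24 V > V_CE(sat) ≈ 0.2 V, the transistor is in the active region as assumed.

I_C ≈ 3.3 mA, V_CE ≈ 6.2 V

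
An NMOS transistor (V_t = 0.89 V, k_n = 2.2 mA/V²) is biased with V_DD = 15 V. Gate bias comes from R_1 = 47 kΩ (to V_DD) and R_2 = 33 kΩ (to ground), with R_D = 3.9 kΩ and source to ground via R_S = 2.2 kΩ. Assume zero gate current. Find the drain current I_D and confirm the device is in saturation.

V_G = V_DD·R_2/(R_1+R_2) = 15×33/80 = 6.19 V.
Assume saturation: I_D = (k_n/2)(V_GS − V_t)² with V_GS = V_G − I_D·R_S = 6.19 − 2.2·I_D.
Substituting gives 5.32·I_D² − 26.6·I_D + 30.9 = 0, with roots I_D = 1.82 or 3.18 mA.
The root I_D = 3.18 mA gives V_GS = -0.811 V ≤ V_t, so take I_D = 1.82 mA.
Then V_GS = 2.18 V and V_DS = V_DD − I_D(R_D+R_S) = 15 − 1.82×6.1 = 3.88 V.
Saturation requires V_DS ≥ V_GS − V_t = 1.29 V; 3.88 ≥ 1.29 ✓.

I_D ≈ 1.8 mA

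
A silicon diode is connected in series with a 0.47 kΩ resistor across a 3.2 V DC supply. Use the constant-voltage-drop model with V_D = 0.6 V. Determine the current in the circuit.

KVL around the loop: 3.2 = V_D + I·R = 0.6 + I × 0.47 kΩ.
So I = (3.2 − 0.6) / 0.47 kΩ = 2.6 / 0.47 = 5.53 mA.

I ≈ 5.5 mA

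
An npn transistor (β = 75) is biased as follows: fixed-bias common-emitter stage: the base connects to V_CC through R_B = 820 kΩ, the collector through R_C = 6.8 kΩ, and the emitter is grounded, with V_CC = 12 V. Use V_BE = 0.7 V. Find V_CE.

V_CE ≈ 5 V

Base loop: V_CC = I_B·R_B + V_BE, so I_B = (12 − 0.7)/820 kΩ = 0.0138 mA.
In the active region I_C = β·I_B = 75 × 0.0138 = 1.03 mA.
Collector loop: V_CE = V_CC − I_C·R_C = 12 − 1.03×6.8 = 4.97 V.
Since V_CE = 4.97 V > V_CE(sat) ≈ 0.2 V, the transistor is in the active region as assumed.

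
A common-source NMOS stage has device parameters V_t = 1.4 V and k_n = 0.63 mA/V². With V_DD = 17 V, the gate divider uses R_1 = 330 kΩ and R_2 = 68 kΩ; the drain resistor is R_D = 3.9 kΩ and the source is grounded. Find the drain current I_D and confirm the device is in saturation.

V_G = V_DD·R_2/(R_1+R_2) = 17×68/398 = 2.9 V. With the source grounded, V_GS = V_G = 2.9 V.
Assume saturation: I_D = (k_n/2)(V_GS − V_t)² = (0.63/2)×(2.9 − 1.4)² = 0.315×1.5² = 0.713 mA.
V_DS = V_DD − I_D·R_D = 17 − 0.713×3.9 = 14.2 V.
Saturation requires V_DS ≥ V_GS − V_t = 1.5 V; 14.2 ≥ 1.5 ✓.

I_D ≈ 0.71 mA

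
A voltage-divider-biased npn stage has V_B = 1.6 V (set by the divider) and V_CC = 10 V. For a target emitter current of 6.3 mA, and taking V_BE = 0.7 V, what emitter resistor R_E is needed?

R_E ≈ 0.14 kΩ

V_E = V_B − V_BE = 1.6 − 0.7 = 0.9 V.
R_E = V_E / I_E = 0.9 / 6.3 = 0.143 kΩ.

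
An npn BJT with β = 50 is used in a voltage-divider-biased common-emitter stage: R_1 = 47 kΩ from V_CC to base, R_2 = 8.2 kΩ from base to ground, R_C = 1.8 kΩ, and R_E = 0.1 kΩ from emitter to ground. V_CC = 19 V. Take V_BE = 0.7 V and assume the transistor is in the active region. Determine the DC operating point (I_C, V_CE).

I_C ≈ 8.8 mA, V_CE ≈ 2.3 V

Thevenize the base divider: V_Th = V_CC·R_2/(R_1+R_2) = 19×8.2/55.2 = 2.82 V, R_Th = R_1‖R_2 = 6.98 kΩ.
Base-emitter loop: V_Th = I_B·R_Th + V_BE + (β+1)I_B·R_E, so I_B = (2.82 − 0.7) / (6.98 + 51×0.1) = 0.176 mA.
I_C = β·I_B = 50×0.176 = 8.78 mA, and I_E = (β+1)I_B = 8.96 mA.
V_CE = V_CC − I_C·R_C − I_E·R_E = 19 − 8.78×1.8 − 8.96×0.1 = 2.29 V.
V_CE = 2.29 V > 0.2 V confirms active-region operation.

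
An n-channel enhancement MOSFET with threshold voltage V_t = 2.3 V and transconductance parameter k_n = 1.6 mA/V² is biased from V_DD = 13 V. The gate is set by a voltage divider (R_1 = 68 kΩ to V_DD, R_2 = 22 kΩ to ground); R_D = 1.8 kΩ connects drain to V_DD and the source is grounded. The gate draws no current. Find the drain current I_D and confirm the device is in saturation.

I_D ≈ 0.62 mA

V_G = V_DD·R_2/(R_1+R_2) = 13×22/90 = 3.18 V. With the source grounded, V_GS = V_G = 3.18 V.
Assume saturation: I_D = (k_n/2)(V_GS − V_t)² = (1.6/2)×(3.18 − 2.3)² = 0.8×0.878² = 0.616 mA.
V_DS = V_DD − I_D·R_D = 13 − 0.616×1.8 = 11.9 V.
Saturation requires V_DS ≥ V_GS − V_t = 0.878 V; 11.9 ≥ 0.878 ✓.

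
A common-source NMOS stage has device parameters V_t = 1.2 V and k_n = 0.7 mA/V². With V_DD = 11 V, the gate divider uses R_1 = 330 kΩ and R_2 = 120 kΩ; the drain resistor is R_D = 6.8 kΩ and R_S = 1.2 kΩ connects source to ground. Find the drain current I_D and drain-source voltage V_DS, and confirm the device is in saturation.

I_D ≈ 0.47 mA, V_DS ≈ 7.2 V

V_G = V_DD·R_2/(R_1+R_2) = 11×120/450 = 2.93 V.
Assume saturation: I_D = (k_n/2)(V_GS − V_t)² with V_GS = V_G − I_D·R_S = 2.93 − 1.2·I_D.
Substituting gives 0.504·I_D² − 2.46·I_D + 1.05 = 0, with roots I_D = 0.474 or 4.4 mA.
The root I_D = 4.4 mA gives V_GS = -2.35 V ≤ V_t, so take I_D = 0.474 mA.
Then V_GS = 2.36 V and V_DS = V_DD − I_D(R_D+R_S) = 11 − 0.474×8 = 7.21 V.
Saturation requires V_DS ≥ V_GS − V_t = 1.16 V; 7.21 ≥ 1.16 ✓.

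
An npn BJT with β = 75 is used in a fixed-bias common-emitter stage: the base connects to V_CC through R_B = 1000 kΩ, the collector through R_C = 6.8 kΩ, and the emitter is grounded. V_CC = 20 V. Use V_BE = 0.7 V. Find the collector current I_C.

I_C ≈ 1.4 mA

Base loop: V_CC = I_B·R_B + V_BE, so I_B = (20 − 0.7)/1000 kΩ = 0.0193 mA.
In the active region I_C = β·I_B = 75 × 0.0193 = 1.45 mA.
Collector loop: V_CE = V_CC − I_C·R_C = 20 − 1.45×6.8 = 10.2 V.
Since V_CE = 10.2 V > V_CE(sat) ≈ 0.2 V, the transistor is in the active region as assumed.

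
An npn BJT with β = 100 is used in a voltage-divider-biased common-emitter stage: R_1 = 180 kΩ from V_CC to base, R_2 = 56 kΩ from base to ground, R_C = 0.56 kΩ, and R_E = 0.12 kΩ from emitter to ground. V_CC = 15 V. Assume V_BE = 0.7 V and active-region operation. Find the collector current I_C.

I_C ≈ 5.2 mA

Thevenize the base divider: V_Th = V_CC·R_2/(R_1+R_2) = 15×56/236 = 3.56 V, R_Th = R_1‖R_2 = 42.7 kΩ.
Base-emitter loop: V_Th = I_B·R_Th + V_BE + (β+1)I_B·R_E, so I_B = (3.56 − 0.7) / (42.7 + 101×0.12) = 0.0521 mA.
I_C = β·I_B = 100×0.0521 = 5.21 mA, and I_E = (β+1)I_B = 5.27 mA.
V_CE = V_CC − I_C·R_C − I_E·R_E = 15 − 5.21×0.56 − 5.27×0.12 = 11.4 V.
V_CE = 11.4 V > 0.2 V confirms active-region operation.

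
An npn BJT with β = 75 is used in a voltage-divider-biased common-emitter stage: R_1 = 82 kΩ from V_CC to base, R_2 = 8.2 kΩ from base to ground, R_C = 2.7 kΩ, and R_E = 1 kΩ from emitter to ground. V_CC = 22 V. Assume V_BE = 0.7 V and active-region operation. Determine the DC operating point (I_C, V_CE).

I_C ≈ 1.2 mA, V_CE ≈ 18 V

Thevenize the base divider: V_Th = V_CC·R_2/(R_1+R_2) = 22×8.2/90.2 = 2 V, R_Th = R_1‖R_2 = 7.45 kΩ.
Base-emitter loop: V_Th = I_B·R_Th + V_BE + (β+1)I_B·R_E, so I_B = (2 − 0.7) / (7.45 + 76×1) = 0.0156 mA.
I_C = β·I_B = 75×0.0156 = 1.17 mA, and I_E = (β+1)I_B = 1.18 mA.
V_CE = V_CC − I_C·R_C − I_E·R_E = 22 − 1.17×2.7 − 1.18×1 = 17.7 V.
V_CE = 17.7 V > 0.2 V confirms active-region operation.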